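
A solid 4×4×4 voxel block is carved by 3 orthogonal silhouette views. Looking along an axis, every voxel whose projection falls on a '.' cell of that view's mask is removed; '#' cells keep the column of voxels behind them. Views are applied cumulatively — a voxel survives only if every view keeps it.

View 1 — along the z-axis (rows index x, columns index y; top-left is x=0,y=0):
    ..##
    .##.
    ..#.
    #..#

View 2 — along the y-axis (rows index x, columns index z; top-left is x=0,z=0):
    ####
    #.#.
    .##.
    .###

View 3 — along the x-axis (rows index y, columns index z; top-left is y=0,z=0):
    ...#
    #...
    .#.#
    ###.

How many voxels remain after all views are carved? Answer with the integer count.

before carving: 64 voxels (4×4×4)
carve view 1 (along z, XY-mask fill 7/16): 28 voxels remain
carve view 2 (along y, XZ-mask fill 11/16): 20 voxels remain
carve view 3 (along x, YZ-mask fill 7/16): 10 voxels remain

remaining voxels: 10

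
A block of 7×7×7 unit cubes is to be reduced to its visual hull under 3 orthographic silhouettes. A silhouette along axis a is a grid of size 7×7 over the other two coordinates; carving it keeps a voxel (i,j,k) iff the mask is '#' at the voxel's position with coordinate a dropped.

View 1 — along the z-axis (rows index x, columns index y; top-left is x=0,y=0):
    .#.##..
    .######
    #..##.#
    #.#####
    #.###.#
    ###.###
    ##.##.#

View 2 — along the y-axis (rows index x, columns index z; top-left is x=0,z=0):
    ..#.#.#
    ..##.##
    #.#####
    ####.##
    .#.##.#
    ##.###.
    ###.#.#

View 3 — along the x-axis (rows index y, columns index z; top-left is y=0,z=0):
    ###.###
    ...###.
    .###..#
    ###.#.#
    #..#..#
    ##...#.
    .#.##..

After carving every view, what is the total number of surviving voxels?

initial block: 7^3 = 343
V1 z: intersect with XY mask (35 set) -- 245 left
V2 y: intersect with XZ mask (33 set) -- 168 left
V3 x: intersect with YZ mask (27 set) -- 97 left

97 voxels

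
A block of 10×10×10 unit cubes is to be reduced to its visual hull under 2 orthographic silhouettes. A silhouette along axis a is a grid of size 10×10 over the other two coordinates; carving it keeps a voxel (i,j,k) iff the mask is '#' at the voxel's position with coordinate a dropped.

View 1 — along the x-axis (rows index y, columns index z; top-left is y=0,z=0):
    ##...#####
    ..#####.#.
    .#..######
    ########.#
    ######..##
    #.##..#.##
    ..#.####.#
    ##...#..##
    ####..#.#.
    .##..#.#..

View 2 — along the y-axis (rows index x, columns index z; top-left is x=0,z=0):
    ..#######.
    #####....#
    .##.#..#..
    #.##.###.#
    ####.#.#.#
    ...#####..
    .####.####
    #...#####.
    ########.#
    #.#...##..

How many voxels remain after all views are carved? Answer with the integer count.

|visual hull| = 395

initial block: 10^3 = 1000
V1 x: intersect with YZ mask (64 set) -- 640 left
V2 y: intersect with XZ mask (63 set) -- 395 left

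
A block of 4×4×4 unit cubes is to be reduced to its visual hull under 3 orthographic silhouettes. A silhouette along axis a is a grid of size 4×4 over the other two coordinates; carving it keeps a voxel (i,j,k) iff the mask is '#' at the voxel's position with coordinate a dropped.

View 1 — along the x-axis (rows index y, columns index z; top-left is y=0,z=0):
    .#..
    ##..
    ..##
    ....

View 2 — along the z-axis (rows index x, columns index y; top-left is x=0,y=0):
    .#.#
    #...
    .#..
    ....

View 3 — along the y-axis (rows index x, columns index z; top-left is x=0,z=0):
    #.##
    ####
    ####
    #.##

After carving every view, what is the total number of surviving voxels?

voxel count = 4

full grid |V| = 64
carve view 1 (along x, YZ-mask fill 5/16): 20 voxels remain
carve view 2 (along z, XY-mask fill 4/16): 5 voxels remain
carve view 3 (along y, XZ-mask fill 14/16): 4 voxels remain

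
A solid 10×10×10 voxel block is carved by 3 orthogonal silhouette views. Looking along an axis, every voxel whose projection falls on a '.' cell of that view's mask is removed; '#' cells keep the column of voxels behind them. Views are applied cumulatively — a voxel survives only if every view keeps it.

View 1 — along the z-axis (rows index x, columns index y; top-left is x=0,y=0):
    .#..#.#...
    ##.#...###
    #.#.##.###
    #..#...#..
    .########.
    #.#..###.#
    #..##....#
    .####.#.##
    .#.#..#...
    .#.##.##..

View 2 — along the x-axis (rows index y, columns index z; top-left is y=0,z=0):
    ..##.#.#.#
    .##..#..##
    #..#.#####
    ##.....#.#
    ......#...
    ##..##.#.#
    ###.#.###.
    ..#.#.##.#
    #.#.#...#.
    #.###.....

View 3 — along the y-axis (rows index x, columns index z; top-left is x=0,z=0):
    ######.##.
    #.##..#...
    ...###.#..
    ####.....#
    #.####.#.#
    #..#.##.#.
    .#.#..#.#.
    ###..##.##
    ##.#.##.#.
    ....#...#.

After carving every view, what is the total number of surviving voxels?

before carving: 1000 voxels (10×10×10)
V1 z: intersect with XY mask (52 set) -- 520 left
V2 x: intersect with YZ mask (48 set) -- 243 left
V3 y: intersect with XZ mask (52 set) -- 126 left

|visual hull| = 126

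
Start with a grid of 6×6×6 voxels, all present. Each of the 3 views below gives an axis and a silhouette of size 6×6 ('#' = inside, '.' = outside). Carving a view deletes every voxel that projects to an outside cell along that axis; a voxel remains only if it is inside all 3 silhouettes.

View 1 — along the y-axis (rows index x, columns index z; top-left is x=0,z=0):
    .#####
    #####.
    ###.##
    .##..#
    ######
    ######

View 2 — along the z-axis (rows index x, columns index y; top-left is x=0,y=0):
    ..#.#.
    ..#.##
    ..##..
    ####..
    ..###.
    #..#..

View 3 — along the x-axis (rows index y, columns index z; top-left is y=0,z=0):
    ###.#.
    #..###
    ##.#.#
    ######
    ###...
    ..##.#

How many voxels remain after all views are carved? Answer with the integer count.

|visual hull| = 52

start: 6×6×6 = 216 voxels
step 1: project along y, AND mask (30/36) → |grid| = 180
step 2: project along z, AND mask (16/36) → |grid| = 77
step 3: project along x, AND mask (24/36) → |grid| = 52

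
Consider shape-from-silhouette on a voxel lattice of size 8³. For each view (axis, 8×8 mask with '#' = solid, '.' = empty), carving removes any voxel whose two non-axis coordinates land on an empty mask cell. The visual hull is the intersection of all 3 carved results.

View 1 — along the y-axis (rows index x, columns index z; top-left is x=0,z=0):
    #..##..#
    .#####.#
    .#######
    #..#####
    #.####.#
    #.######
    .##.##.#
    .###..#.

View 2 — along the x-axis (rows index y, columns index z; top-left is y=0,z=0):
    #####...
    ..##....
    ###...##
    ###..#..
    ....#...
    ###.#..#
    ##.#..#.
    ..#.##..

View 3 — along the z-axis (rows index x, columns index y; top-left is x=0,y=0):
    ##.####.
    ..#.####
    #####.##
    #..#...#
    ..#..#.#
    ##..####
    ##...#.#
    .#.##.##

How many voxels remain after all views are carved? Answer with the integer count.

|visual hull| = 97

start: 8×8×8 = 512 voxels
[1] y-view keeps 45 columns → grid now 360
[2] x-view keeps 29 columns → grid now 159
[3] z-view keeps 39 columns → grid now 97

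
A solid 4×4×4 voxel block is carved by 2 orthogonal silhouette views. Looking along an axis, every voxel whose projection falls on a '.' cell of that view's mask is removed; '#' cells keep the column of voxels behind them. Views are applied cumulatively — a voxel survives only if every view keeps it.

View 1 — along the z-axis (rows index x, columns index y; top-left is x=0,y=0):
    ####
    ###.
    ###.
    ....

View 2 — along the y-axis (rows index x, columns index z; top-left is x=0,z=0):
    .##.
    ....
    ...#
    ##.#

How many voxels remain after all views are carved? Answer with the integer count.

|visual hull| = 11

before carving: 64 voxels (4×4×4)
[1] z-view keeps 10 columns → grid now 40
[2] y-view keeps 6 columns → grid now 11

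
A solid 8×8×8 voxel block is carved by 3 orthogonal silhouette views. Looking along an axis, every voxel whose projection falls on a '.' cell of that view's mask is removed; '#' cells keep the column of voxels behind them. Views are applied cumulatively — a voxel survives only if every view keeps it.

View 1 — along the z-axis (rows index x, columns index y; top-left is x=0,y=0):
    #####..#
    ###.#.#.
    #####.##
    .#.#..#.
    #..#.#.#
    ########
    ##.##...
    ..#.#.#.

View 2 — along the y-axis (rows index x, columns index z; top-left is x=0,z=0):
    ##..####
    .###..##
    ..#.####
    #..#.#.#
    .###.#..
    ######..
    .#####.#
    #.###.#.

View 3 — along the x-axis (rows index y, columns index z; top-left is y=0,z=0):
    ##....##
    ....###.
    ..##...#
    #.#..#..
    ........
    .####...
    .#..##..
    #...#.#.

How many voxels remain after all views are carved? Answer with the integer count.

full grid |V| = 512
  1. axis=2 (XY plane), |mask|=40  ⇒  voxels=320
  2. axis=1 (XZ plane), |mask|=41  ⇒  voxels=211
  3. axis=0 (YZ plane), |mask|=23  ⇒  voxels=71

voxel count = 71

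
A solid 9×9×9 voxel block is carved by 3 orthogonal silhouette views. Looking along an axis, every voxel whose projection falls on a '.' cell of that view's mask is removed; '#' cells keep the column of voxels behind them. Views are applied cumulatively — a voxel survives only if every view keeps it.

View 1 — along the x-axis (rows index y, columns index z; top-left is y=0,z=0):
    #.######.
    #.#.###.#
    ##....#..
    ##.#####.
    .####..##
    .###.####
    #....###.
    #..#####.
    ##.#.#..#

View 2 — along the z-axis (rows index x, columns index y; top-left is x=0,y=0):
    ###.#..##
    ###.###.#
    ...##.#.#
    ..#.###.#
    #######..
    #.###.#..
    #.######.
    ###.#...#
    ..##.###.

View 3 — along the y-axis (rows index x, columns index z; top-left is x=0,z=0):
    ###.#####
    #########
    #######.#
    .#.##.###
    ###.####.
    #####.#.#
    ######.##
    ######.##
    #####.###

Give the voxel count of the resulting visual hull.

|visual hull| = 237

initial block: 9^3 = 729
[1] x-view keeps 51 columns → grid now 459
[2] z-view keeps 51 columns → grid now 279
[3] y-view keeps 69 columns → grid now 237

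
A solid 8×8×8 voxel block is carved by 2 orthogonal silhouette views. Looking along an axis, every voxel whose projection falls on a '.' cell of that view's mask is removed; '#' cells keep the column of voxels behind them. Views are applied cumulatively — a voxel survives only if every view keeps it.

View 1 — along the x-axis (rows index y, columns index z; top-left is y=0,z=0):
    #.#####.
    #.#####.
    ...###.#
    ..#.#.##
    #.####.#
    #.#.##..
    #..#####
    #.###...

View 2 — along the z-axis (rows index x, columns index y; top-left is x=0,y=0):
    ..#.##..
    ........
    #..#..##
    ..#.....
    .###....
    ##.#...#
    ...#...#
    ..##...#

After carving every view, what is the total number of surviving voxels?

voxel count = 92

before carving: 512 voxels (8×8×8)
  1. axis=0 (YZ plane), |mask|=40  ⇒  voxels=320
  2. axis=2 (XY plane), |mask|=20  ⇒  voxels=92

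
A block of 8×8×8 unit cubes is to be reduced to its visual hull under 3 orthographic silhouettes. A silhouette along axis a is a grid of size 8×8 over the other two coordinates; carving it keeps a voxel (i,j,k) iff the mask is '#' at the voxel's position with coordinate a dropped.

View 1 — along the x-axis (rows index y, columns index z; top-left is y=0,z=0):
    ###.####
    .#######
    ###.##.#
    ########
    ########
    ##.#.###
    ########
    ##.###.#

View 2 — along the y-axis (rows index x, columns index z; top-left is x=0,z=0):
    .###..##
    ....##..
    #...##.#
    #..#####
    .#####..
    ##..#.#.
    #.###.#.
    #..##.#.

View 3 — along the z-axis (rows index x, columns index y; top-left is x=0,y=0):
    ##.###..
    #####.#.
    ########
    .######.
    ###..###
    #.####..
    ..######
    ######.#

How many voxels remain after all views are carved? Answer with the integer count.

186 voxels

initial block: 8^3 = 512
step 1: project along x, AND mask (56/64) → |grid| = 448
step 2: project along y, AND mask (35/64) → |grid| = 242
step 3: project along z, AND mask (49/64) → |grid| = 186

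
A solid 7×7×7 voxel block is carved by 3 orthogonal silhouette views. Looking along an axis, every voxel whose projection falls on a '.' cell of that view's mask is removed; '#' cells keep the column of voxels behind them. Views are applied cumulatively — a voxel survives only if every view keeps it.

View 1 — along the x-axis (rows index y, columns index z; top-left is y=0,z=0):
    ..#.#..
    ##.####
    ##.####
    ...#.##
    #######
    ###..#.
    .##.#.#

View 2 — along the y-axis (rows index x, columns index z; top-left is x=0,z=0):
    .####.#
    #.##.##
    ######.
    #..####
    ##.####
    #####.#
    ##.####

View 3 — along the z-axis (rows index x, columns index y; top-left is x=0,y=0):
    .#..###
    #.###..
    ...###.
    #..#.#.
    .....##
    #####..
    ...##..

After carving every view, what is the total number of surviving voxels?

81 voxels

before carving: 343 voxels (7×7×7)
after view 1 [x-axis, 32 of 49 cells solid] → remaining = 224
after view 2 [y-axis, 39 of 49 cells solid] → remaining = 178
after view 3 [z-axis, 23 of 49 cells solid] → remaining = 81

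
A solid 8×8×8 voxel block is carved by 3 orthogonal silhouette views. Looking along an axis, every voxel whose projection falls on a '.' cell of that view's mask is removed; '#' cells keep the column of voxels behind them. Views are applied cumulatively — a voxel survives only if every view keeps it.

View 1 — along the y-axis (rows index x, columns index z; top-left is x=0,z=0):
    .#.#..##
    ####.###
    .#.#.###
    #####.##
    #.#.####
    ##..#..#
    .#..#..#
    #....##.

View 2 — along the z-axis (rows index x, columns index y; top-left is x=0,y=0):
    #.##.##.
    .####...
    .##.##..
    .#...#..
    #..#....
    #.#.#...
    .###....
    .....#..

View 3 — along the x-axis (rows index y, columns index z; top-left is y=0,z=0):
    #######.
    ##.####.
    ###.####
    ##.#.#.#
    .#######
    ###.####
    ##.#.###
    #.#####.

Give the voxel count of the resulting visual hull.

full grid |V| = 512
after view 1 [y-axis, 39 of 64 cells solid] → remaining = 312
after view 2 [z-axis, 24 of 64 cells solid] → remaining = 118
after view 3 [x-axis, 51 of 64 cells solid] → remaining = 94

|visual hull| = 94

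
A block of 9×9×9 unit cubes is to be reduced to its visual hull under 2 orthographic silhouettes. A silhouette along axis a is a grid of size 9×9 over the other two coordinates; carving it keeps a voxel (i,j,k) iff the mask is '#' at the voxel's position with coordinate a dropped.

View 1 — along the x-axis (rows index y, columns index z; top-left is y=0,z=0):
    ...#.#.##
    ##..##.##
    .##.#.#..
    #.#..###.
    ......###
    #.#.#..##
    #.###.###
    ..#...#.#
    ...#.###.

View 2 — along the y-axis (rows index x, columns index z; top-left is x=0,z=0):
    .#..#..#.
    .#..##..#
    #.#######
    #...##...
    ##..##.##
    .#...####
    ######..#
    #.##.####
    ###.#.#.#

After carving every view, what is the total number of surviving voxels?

remaining voxels: 222

before carving: 729 voxels (9×9×9)
  1. axis=0 (YZ plane), |mask|=41  ⇒  voxels=369
  2. axis=1 (XZ plane), |mask|=49  ⇒  voxels=222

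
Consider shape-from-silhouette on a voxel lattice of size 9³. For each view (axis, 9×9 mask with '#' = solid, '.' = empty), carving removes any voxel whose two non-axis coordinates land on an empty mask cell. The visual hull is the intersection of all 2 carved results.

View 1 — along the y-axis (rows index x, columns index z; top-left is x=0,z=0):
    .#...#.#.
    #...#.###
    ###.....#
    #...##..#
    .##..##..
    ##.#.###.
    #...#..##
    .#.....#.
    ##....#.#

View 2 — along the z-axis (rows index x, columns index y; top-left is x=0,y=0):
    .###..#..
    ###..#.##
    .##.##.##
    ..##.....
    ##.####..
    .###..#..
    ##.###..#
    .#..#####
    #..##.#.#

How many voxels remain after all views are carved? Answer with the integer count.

full grid |V| = 729
V1 y: intersect with XZ mask (36 set) -- 324 left
V2 z: intersect with XY mask (45 set) -- 178 left

|visual hull| = 178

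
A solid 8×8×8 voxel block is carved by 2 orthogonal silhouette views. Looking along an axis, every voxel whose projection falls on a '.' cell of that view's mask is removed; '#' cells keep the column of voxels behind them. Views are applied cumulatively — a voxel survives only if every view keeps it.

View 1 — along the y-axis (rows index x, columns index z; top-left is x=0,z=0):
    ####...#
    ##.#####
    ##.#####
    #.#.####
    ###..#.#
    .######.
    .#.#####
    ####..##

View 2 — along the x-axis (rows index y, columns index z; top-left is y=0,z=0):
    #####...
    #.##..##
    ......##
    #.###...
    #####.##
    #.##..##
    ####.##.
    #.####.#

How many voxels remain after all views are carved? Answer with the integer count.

237 voxels

initial block: 8^3 = 512
V1 y: intersect with XZ mask (48 set) -- 384 left
V2 x: intersect with YZ mask (40 set) -- 237 left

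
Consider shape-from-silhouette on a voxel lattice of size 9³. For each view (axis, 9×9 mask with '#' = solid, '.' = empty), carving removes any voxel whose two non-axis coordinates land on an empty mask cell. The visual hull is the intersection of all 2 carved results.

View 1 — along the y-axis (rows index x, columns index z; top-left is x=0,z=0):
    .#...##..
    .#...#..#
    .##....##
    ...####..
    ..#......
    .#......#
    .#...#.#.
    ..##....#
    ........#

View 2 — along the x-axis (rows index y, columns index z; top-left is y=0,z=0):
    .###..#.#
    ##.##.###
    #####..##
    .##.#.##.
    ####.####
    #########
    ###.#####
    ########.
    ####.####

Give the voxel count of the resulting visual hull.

176 voxels

before carving: 729 voxels (9×9×9)
after view 1 [y-axis, 24 of 81 cells solid] → remaining = 216
after view 2 [x-axis, 65 of 81 cells solid] → remaining = 176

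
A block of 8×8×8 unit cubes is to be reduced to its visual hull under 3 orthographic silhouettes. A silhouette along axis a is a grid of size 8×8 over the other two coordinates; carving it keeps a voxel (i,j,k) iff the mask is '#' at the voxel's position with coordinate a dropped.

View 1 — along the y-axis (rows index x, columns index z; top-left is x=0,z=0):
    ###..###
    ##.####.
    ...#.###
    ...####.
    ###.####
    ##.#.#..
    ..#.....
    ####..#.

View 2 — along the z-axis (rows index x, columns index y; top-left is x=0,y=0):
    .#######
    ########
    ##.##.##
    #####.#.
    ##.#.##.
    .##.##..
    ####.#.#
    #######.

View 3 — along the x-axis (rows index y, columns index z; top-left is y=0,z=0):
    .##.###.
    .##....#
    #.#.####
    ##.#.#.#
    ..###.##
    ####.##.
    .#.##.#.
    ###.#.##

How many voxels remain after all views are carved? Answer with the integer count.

138 voxels

start: 8×8×8 = 512 voxels
carve view 1 (along y, XZ-mask fill 37/64): 296 voxels remain
carve view 2 (along z, XY-mask fill 49/64): 230 voxels remain
carve view 3 (along x, YZ-mask fill 40/64): 138 voxels remain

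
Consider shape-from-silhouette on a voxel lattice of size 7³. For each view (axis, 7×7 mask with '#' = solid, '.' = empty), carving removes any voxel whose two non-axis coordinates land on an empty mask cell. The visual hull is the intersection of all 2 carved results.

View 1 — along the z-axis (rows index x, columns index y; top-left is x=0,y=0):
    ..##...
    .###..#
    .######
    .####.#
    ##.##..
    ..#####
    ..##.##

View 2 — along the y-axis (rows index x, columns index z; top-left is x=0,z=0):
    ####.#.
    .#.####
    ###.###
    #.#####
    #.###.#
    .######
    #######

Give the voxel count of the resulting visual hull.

174 voxels

start: 7×7×7 = 343 voxels
  1. axis=2 (XY plane), |mask|=30  ⇒  voxels=210
  2. axis=1 (XZ plane), |mask|=40  ⇒  voxels=174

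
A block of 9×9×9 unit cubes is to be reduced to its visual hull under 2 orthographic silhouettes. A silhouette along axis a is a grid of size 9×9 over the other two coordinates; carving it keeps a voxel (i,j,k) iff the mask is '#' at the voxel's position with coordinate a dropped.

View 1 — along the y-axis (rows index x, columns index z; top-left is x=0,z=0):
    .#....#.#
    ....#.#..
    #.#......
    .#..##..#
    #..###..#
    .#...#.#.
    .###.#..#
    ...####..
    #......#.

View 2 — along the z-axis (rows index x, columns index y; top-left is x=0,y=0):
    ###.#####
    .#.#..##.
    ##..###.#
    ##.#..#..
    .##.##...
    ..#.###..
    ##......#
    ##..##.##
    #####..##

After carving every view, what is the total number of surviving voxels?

|visual hull| = 145

start: 9×9×9 = 729 voxels
step 1: project along y, AND mask (30/81) → |grid| = 270
step 2: project along z, AND mask (46/81) → |grid| = 145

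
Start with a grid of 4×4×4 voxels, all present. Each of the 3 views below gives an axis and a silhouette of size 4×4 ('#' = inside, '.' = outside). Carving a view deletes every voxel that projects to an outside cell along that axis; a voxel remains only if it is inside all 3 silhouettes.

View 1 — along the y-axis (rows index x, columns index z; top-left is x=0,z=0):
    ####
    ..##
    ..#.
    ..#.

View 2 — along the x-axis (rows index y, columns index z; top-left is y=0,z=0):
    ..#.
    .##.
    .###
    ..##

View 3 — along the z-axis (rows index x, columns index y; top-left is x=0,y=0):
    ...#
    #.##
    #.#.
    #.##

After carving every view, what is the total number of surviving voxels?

initial block: 4^3 = 64
  1. axis=1 (XZ plane), |mask|=8  ⇒  voxels=32
  2. axis=0 (YZ plane), |mask|=8  ⇒  voxels=22
  3. axis=2 (XY plane), |mask|=9  ⇒  voxels=12

remaining voxels: 12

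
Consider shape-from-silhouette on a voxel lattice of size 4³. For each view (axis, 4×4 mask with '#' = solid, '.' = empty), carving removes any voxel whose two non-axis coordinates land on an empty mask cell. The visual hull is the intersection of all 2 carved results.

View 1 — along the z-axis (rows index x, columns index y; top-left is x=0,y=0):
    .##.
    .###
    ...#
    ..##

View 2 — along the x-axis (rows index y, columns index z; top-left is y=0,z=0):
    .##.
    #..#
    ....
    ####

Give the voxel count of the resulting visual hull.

initial block: 4^3 = 64
  1. axis=2 (XY plane), |mask|=8  ⇒  voxels=32
  2. axis=0 (YZ plane), |mask|=8  ⇒  voxels=16

16 voxels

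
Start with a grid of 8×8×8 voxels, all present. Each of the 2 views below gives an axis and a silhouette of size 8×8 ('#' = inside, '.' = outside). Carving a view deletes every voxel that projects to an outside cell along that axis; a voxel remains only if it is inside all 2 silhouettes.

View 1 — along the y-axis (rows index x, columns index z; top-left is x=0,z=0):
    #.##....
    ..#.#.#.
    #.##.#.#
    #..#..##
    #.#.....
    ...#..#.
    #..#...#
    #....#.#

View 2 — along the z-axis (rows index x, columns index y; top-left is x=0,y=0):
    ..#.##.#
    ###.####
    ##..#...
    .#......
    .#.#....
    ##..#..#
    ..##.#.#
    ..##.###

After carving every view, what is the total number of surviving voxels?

|visual hull| = 91

full grid |V| = 512
  1. axis=1 (XZ plane), |mask|=25  ⇒  voxels=200
  2. axis=2 (XY plane), |mask|=30  ⇒  voxels=91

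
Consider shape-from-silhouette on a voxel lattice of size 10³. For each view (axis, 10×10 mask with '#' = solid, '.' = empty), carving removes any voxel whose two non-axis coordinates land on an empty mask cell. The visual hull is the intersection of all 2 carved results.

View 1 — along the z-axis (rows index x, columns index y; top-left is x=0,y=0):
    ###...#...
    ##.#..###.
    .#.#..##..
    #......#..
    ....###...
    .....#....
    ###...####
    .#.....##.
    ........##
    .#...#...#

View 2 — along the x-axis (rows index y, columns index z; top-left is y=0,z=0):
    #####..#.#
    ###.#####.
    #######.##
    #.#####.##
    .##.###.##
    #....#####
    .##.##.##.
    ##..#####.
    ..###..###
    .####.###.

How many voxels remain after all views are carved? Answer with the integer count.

initial block: 10^3 = 1000
[1] z-view keeps 35 columns → grid now 350
[2] x-view keeps 71 columns → grid now 245

remaining voxels: 245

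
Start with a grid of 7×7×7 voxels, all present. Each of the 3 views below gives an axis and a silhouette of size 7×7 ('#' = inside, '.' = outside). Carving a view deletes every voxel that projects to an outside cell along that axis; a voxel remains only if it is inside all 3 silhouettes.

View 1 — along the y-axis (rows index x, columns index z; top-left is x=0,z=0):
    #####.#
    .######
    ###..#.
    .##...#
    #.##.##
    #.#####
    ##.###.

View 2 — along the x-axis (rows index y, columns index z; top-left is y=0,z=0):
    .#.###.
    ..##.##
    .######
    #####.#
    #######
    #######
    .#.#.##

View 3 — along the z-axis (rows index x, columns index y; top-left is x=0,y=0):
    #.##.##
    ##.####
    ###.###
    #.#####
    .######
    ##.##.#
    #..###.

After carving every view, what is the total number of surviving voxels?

before carving: 343 voxels (7×7×7)
V1 y: intersect with XZ mask (35 set) -- 245 left
V2 x: intersect with YZ mask (38 set) -- 190 left
V3 z: intersect with XY mask (38 set) -- 148 left

remaining voxels: 148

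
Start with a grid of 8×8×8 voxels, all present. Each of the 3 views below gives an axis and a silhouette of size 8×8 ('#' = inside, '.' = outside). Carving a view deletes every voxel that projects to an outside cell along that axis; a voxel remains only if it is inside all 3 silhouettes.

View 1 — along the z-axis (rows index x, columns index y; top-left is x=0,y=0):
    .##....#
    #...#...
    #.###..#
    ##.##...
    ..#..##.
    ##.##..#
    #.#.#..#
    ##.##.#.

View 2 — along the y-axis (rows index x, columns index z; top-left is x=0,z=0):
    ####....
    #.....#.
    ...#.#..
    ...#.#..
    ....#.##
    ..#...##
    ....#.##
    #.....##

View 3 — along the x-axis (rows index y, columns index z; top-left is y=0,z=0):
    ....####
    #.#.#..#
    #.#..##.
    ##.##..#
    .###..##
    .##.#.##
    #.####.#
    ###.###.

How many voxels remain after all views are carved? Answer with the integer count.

initial block: 8^3 = 512
carve view 1 (along z, XY-mask fill 31/64): 248 voxels remain
carve view 2 (along y, XZ-mask fill 22/64): 85 voxels remain
carve view 3 (along x, YZ-mask fill 39/64): 51 voxels remain

voxel count = 51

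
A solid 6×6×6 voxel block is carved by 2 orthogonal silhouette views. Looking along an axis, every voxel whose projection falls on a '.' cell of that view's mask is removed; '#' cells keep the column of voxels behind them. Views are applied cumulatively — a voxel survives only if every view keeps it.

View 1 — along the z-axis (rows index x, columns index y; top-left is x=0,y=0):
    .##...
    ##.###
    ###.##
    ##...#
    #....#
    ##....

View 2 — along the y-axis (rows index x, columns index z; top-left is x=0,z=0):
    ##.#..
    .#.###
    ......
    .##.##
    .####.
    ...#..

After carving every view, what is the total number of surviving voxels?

initial block: 6^3 = 216
V1 z: intersect with XY mask (19 set) -- 114 left
V2 y: intersect with XZ mask (16 set) -- 48 left

|visual hull| = 48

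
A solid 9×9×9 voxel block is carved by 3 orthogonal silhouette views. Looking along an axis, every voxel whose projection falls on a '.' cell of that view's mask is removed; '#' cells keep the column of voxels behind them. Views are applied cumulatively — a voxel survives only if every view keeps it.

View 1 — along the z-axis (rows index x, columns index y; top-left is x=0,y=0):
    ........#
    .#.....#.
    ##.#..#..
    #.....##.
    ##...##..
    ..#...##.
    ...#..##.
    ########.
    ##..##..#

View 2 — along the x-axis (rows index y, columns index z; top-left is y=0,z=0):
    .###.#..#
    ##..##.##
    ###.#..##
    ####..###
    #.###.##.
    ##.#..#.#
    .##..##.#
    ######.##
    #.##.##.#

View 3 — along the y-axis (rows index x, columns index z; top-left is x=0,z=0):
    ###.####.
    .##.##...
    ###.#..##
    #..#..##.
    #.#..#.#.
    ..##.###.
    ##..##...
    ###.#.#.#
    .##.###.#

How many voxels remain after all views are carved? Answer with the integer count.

109 voxels

start: 9×9×9 = 729 voxels
V1 z: intersect with XY mask (33 set) -- 297 left
V2 x: intersect with YZ mask (54 set) -- 197 left
V3 y: intersect with XZ mask (46 set) -- 109 left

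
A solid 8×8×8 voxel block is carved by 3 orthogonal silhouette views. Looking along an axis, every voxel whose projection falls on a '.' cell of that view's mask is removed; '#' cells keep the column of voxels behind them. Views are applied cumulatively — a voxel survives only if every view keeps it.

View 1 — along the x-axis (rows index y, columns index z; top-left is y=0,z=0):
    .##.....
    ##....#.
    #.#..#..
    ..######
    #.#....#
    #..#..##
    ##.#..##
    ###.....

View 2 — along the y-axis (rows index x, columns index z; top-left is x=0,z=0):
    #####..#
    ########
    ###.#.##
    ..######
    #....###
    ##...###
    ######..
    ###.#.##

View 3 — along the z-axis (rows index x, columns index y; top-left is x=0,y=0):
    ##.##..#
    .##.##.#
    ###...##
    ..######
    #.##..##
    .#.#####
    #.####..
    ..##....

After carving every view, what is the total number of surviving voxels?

full grid |V| = 512
V1 x: intersect with YZ mask (29 set) -- 232 left
V2 y: intersect with XZ mask (47 set) -- 176 left
V3 z: intersect with XY mask (39 set) -- 106 left

|visual hull| = 106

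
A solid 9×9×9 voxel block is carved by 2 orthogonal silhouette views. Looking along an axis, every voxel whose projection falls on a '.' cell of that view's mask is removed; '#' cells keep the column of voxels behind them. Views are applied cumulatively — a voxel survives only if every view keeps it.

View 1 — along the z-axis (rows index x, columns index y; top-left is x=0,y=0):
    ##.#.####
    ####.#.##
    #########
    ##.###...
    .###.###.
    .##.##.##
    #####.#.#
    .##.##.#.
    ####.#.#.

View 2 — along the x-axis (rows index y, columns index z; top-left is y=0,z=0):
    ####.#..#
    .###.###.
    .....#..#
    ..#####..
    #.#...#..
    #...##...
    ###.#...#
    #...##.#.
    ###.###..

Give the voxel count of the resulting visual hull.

remaining voxels: 256

before carving: 729 voxels (9×9×9)
step 1: project along z, AND mask (58/81) → |grid| = 522
step 2: project along x, AND mask (40/81) → |grid| = 256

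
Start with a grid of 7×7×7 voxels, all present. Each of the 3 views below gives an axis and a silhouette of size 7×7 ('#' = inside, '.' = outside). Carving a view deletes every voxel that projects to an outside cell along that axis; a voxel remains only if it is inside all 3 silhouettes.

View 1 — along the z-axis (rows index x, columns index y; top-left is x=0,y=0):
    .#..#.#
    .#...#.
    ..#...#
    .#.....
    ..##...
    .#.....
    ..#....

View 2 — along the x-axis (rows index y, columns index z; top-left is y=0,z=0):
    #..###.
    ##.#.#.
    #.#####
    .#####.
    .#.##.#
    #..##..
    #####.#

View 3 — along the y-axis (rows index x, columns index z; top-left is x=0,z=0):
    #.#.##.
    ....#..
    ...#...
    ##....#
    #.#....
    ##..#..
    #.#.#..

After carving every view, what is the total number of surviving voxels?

19 voxels

full grid |V| = 343
[1] z-view keeps 12 columns → grid now 84
[2] x-view keeps 32 columns → grid now 58
[3] y-view keeps 17 columns → grid now 19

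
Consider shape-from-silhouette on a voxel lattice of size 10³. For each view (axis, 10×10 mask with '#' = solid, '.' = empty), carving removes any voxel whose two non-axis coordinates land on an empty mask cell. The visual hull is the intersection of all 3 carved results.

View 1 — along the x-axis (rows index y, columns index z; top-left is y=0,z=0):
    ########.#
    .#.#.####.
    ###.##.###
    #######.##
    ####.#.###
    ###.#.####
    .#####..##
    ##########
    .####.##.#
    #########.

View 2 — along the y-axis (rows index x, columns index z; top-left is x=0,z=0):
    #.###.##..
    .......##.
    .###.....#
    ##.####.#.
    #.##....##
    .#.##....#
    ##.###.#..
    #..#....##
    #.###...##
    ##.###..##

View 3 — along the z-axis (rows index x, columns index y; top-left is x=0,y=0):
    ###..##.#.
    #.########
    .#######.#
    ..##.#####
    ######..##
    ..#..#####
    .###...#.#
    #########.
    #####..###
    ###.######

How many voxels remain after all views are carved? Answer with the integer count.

voxel count = 301

before carving: 1000 voxels (10×10×10)
[1] x-view keeps 81 columns → grid now 810
[2] y-view keeps 51 columns → grid now 413
[3] z-view keeps 75 columns → grid now 301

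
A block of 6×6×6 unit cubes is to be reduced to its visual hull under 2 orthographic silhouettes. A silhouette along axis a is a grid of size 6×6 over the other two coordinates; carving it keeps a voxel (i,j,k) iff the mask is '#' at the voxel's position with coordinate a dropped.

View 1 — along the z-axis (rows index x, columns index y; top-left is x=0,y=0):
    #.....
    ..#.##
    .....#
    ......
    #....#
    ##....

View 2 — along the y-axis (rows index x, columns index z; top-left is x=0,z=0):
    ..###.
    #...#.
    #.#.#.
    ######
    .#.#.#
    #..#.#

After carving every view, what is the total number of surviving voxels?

remaining voxels: 24

start: 6×6×6 = 216 voxels
step 1: project along z, AND mask (9/36) → |grid| = 54
step 2: project along y, AND mask (20/36) → |grid| = 24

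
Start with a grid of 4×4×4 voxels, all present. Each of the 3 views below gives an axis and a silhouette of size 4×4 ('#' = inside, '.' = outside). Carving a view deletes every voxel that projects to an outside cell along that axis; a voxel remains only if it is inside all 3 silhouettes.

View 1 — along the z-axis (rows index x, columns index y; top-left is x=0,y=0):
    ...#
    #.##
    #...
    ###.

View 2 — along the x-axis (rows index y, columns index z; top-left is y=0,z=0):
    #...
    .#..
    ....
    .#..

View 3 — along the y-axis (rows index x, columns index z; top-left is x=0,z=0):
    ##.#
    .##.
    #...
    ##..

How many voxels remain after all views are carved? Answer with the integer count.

5 voxels

start: 4×4×4 = 64 voxels
after view 1 [z-axis, 8 of 16 cells solid] → remaining = 32
after view 2 [x-axis, 3 of 16 cells solid] → remaining = 6
after view 3 [y-axis, 8 of 16 cells solid] → remaining = 5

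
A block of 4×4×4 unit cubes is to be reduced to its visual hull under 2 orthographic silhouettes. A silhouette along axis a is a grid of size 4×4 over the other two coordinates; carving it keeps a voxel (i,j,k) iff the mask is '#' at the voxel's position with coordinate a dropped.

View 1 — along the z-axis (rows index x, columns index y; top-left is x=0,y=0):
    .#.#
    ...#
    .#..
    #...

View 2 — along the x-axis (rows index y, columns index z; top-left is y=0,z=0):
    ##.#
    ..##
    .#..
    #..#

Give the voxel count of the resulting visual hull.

before carving: 64 voxels (4×4×4)
[1] z-view keeps 5 columns → grid now 20
[2] x-view keeps 8 columns → grid now 11

remaining voxels: 11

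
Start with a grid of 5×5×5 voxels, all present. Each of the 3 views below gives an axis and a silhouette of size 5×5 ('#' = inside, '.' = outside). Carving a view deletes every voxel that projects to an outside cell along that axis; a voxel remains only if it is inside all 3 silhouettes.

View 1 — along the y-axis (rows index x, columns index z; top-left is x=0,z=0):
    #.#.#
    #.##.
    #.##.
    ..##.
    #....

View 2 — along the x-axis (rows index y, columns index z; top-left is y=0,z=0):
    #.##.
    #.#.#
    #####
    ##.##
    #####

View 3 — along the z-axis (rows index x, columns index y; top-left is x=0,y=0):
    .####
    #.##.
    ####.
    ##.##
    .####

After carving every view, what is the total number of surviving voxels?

full grid |V| = 125
after view 1 [y-axis, 12 of 25 cells solid] → remaining = 60
after view 2 [x-axis, 20 of 25 cells solid] → remaining = 52
after view 3 [z-axis, 19 of 25 cells solid] → remaining = 39

voxel count = 39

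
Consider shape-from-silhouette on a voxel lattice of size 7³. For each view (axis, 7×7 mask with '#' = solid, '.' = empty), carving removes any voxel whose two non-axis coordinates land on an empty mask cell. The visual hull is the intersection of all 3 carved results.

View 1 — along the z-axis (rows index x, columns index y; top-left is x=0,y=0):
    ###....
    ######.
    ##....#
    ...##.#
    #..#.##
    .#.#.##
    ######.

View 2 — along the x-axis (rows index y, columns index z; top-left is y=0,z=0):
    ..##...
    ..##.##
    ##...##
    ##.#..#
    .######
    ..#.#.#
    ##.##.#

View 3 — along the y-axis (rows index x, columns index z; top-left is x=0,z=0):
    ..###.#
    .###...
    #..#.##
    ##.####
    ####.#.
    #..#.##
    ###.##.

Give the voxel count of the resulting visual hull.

full grid |V| = 343
  1. axis=2 (XY plane), |mask|=29  ⇒  voxels=203
  2. axis=0 (YZ plane), |mask|=28  ⇒  voxels=112
  3. axis=1 (XZ plane), |mask|=31  ⇒  voxels=71

|visual hull| = 71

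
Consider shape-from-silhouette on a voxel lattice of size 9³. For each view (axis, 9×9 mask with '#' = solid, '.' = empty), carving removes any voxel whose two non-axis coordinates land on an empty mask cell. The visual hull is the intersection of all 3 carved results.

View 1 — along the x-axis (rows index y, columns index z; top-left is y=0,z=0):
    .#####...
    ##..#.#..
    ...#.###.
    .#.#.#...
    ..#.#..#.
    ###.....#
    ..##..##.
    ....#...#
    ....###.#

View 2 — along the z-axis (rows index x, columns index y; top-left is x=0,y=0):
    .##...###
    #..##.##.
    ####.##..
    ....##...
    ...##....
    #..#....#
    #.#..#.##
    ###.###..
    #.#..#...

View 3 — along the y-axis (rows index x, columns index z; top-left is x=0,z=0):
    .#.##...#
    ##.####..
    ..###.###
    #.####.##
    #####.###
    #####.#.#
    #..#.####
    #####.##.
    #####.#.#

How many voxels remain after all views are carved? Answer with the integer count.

initial block: 9^3 = 729
  1. axis=0 (YZ plane), |mask|=33  ⇒  voxels=297
  2. axis=2 (XY plane), |mask|=37  ⇒  voxels=140
  3. axis=1 (XZ plane), |mask|=58  ⇒  voxels=97

|visual hull| = 97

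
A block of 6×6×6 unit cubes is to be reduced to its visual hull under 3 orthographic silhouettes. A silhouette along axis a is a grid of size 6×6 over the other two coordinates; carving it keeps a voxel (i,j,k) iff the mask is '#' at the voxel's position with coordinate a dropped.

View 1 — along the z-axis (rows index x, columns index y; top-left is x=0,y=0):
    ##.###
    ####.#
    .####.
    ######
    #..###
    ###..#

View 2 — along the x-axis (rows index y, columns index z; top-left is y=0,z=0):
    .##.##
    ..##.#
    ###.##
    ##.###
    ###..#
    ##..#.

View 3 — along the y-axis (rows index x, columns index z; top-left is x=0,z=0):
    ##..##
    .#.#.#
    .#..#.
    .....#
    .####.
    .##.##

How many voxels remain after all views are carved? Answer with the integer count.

|visual hull| = 56

start: 6×6×6 = 216 voxels
[1] z-view keeps 28 columns → grid now 168
[2] x-view keeps 24 columns → grid now 111
[3] y-view keeps 18 columns → grid now 56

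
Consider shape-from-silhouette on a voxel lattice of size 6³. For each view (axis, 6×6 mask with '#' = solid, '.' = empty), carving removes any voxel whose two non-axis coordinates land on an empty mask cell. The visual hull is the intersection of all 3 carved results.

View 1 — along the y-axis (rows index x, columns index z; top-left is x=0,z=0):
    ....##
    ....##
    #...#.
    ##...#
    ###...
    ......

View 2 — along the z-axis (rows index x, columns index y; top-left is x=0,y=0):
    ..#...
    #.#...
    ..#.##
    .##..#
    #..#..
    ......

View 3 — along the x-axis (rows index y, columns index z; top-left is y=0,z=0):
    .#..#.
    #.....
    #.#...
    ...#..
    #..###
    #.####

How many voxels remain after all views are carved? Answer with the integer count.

start: 6×6×6 = 216 voxels
after view 1 [y-axis, 12 of 36 cells solid] → remaining = 72
after view 2 [z-axis, 11 of 36 cells solid] → remaining = 27
after view 3 [x-axis, 15 of 36 cells solid] → remaining = 11

11 voxels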